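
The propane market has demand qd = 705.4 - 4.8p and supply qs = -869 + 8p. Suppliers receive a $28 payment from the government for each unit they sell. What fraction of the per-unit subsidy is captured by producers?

Pre-subsidy: 705.4 - 4.8p = -869 + 8p gives p* = 123, q* = 115.
With the subsidy, sellers receive ps = pb + 28 for each unit, where pb is the price buyers pay.
Supply in terms of pb becomes qs = -869 + 8(pb + 28) = -645 + 8pb. Setting this equal to demand: 705.4 - 4.8pb = -645 + 8pb, so pb = 105.5.
Sellers receive ps = 105.5 + 28 = 133.5; q' = 705.4 − 4.8·105.5 = 199.
Buyers' price falls by p* − pb = 123 − 105.5 = 17.5; sellers' price rises by ps − p* = 133.5 − 123 = 10.5.
So producers capture 10.5/28 = 0.375 of each unit of subsidy.

Producer share = 0.375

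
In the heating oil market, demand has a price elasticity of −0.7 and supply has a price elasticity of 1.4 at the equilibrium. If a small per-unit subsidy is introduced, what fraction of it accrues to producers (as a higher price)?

Producer share = 1/3

For a small subsidy around the equilibrium, the benefit split depends on the relative slopes, which at a point are proportional to the elasticities.
Buyer share = εs/(εs + |εd|) = 1.4/(1.4 + 0.7) = 2/3; seller share = |εd|/(εs + |εd|) = 1/3.
So producers capture 1/3 of the subsidy.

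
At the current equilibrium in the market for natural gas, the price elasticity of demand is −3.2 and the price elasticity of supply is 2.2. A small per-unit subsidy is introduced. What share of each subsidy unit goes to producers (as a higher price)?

Producer share = 16/27

For a small subsidy around the equilibrium, the benefit split depends on the relative slopes, which at a point are proportional to the elasticities.
Buyer share = εs/(εs + |εd|) = 2.2/(2.2 + 3.2) = 11/27; seller share = |εd|/(εs + |εd|) = 16/27.
So producers capture 16/27 of the subsidy.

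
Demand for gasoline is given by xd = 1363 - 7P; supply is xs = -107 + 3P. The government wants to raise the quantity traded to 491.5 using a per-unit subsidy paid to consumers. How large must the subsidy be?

At x = 491.5, invert demand for the buyer price: Pb = (1363 − 491.5)/7 = 124.5; invert supply for the seller price: Ps = (491.5 − (-107))/3 = 199.5.
The subsidy must fill the gap: s = Ps − Pb = 199.5 − 124.5 = 75.

Required subsidy s = 75 per unit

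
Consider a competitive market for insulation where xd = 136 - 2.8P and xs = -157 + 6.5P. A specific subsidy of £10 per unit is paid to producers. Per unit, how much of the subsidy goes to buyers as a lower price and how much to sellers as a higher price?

Buyers gain 650/93 per unit; sellers gain 280/93 per unit

Pre-subsidy: 136 - 2.8P = -157 + 6.5P gives P* = 2930/93, x* = 4444/93.
With the subsidy, sellers receive Ps = Pb + 10 for each unit, where Pb is the price buyers pay.
Supply in terms of Pb becomes xs = -157 + 6.5(Pb + 10) = -92 + 6.5Pb. Setting this equal to demand: 136 - 2.8Pb = -92 + 6.5Pb, so Pb = 760/31.
Sellers receive Ps = 760/31 + 10 = 1070/31; x' = 136 − 2.8·(760/31) = 2088/31.
Buyers' price falls by P* − Pb = 2930/93 − 760/31 = 650/93; sellers' price rises by Ps − P* = 1070/31 − 2930/93 = 280/93.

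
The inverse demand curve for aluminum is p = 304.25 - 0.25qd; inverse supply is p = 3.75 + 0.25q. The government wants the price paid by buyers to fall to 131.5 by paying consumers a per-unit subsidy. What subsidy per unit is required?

Required subsidy s = 45 per unit

At a buyer price of 131.5, quantity demanded is 1217 − 4·131.5 = 691.
Sellers supply 691 only when they receive ps = 3.75 + 0.25·691 = 176.5.
s = ps − pb = 176.5 − 131.5 = 45.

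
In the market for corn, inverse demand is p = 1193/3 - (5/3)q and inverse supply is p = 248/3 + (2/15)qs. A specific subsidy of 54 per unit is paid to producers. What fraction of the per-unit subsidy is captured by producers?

Pre-subsidy: 1193/3 - (5/3)q = 248/3 + (2/15)q gives q* = 175 and p* = 106.
With the subsidy, sellers receive ps = pb + 54 for each unit, where pb is the price buyers pay.
On the curves, pb = 1193/3 - (5/3)q and ps = 248/3 + (2/15)q; the wedge ps − pb = 54 gives 248/3 + (2/15)q − (1193/3 - (5/3)q) = 54, so q' = 205.
Then pb = 1193/3 − (5/3)·205 = 56 and ps = 248/3 + (2/15)·205 = 110.
Buyers' price falls by p* − pb = 106 − 56 = 50; sellers' price rises by ps − p* = 110 − 106 = 4.
So producers capture 4/54 = 2/27 of each unit of subsidy.

Producer share = 2/27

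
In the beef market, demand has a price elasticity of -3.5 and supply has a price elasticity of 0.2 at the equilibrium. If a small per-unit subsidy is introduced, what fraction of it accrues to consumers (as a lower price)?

For a small subsidy around the equilibrium, the benefit split depends on the relative slopes, which at a point are proportional to the elasticities.
Buyer share = εs/(εs + |εd|) = 0.2/(0.2 + 3.5) = 2/37; seller share = |εd|/(εs + |εd|) = 35/37.

Consumer share = 2/37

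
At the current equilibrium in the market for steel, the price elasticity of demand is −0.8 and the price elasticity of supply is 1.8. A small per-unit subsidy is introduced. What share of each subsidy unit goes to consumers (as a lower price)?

Consumer share = 9/13

For a small subsidy around the equilibrium, the benefit split depends on the relative slopes, which at a point are proportional to the elasticities.
Buyer share = εs/(εs + |εd|) = 1.8/(1.8 + 0.8) = 9/13; seller share = |εd|/(εs + |εd|) = 4/13.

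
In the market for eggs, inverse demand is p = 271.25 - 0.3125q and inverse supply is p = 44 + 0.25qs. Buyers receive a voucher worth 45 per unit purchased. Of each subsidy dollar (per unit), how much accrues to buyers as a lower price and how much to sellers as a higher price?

Buyers gain 25 per unit; sellers gain 20 per unit

Pre-subsidy: 271.25 - 0.3125q = 44 + 0.25q gives q* = 404 and p* = 145.
With the rebate, buyers effectively pay pb = ps − 45, where ps is the price sellers receive.
On the curves, pb = 271.25 - 0.3125q and ps = 44 + 0.25q; the wedge ps − pb = 45 gives 44 + 0.25q − (271.25 - 0.3125q) = 45, so q' = 484.
Then pb = 271.25 − 0.3125·484 = 120 and ps = 44 + 0.25·484 = 165.
Buyers' price falls by p* − pb = 145 − 120 = 25; sellers' price rises by ps − p* = 165 − 145 = 20.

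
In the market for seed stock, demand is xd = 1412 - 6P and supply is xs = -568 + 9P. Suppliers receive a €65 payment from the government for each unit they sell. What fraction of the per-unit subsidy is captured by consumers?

Pre-subsidy: 1412 - 6P = -568 + 9P gives P* = 132, x* = 620.
With the subsidy, sellers receive Ps = Pb + 65 for each unit, where Pb is the price buyers pay.
Supply in terms of Pb becomes xs = -568 + 9(Pb + 65) = 17 + 9Pb. Setting this equal to demand: 1412 - 6Pb = 17 + 9Pb, so Pb = 93.
Sellers receive Ps = 93 + 65 = 158; x' = 1412 − 6·93 = 854.
Buyers' price falls by P* − Pb = 132 − 93 = 39; sellers' price rises by Ps − P* = 158 − 132 = 26.
So consumers capture 39/65 = 0.6 of each unit of subsidy.

Consumer share = 0.6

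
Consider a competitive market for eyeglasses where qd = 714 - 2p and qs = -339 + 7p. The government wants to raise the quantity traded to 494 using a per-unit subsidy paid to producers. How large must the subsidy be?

At q = 494, invert demand for the buyer price: pb = (714 − 494)/2 = 110; invert supply for the seller price: ps = (494 − (-339))/7 = 119.
The subsidy must fill the gap: s = ps − pb = 119 − 110 = 9.

Required subsidy s = 9 per unit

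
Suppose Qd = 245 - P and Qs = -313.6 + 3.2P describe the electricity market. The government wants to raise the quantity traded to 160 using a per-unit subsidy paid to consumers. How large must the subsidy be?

Required subsidy s = 63 per unit

At Q = 160, invert demand for the buyer price: Pb = (245 − 160)/1 = 85; invert supply for the seller price: Ps = (160 − (-313.6))/3.2 = 148.
The subsidy must fill the gap: s = Ps − Pb = 148 − 85 = 63.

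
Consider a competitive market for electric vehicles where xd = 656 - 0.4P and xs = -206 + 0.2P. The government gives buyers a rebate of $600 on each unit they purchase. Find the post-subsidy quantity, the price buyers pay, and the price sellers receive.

x' = 484/3; buyers pay 3710/3; sellers receive 5510/3

Pre-subsidy: 656 - 0.4P = -206 + 0.2P gives P* = 4310/3, x* = 244/3.
With the rebate, buyers effectively pay Pb = Ps − 600, where Ps is the price sellers receive.
Demand in terms of Ps becomes xd = 656 − 0.4(Ps − 600) = 896 - 0.4Ps. Setting this equal to supply: 896 - 0.4Ps = -206 + 0.2Ps, so Ps = 5510/3.
Buyers pay Pb = 5510/3 − 600 = 3710/3; x' = -206 + 0.2·(5510/3) = 484/3.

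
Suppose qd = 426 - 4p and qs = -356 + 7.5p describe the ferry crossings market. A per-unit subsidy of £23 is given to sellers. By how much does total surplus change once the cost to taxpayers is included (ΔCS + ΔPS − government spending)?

Pre-subsidy: 426 - 4p = -356 + 7.5p gives p* = 68, q* = 154.
With the subsidy, sellers receive ps = pb + 23 for each unit, where pb is the price buyers pay.
Supply in terms of pb becomes qs = -356 + 7.5(pb + 23) = -183.5 + 7.5pb. Setting this equal to demand: 426 - 4pb = -183.5 + 7.5pb, so pb = 53.
Sellers receive ps = 53 + 23 = 76; q' = 426 − 4·53 = 214.
ΔCS = ½(154 + 214)(68 − 53) = 2760; ΔPS = ½(154 + 214)(76 − 68) = 1472.
Government spending = 23 × 214 = 4922.
Net change = 2760 + 1472 − 4922 = -690. The loss equals the DWL triangle ½·23·60.

Net change in total surplus = -£690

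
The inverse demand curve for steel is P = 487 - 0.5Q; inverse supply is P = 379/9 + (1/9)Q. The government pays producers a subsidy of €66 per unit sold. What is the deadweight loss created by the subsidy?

Deadweight loss = €3564

Pre-subsidy: 487 - 0.5Q = 379/9 + (1/9)Q gives Q* = 728 and P* = 123.
With the subsidy, sellers receive Ps = Pb + 66 for each unit, where Pb is the price buyers pay.
On the curves, Pb = 487 - 0.5Q and Ps = 379/9 + (1/9)Q; the wedge Ps − Pb = 66 gives 379/9 + (1/9)Q − (487 - 0.5Q) = 66, so Q' = 836.
Then Pb = 487 − 0.5·836 = 69 and Ps = 379/9 + (1/9)·836 = 135.
The subsidy expands output by 836 − 728 = 108 past the efficient level; on those units the gap between marginal cost and willingness to pay runs from 0 up to 66.
DWL = ½ × 66 × 108 = 3564.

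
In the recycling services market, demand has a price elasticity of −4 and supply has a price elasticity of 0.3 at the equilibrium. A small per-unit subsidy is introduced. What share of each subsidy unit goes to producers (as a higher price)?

For a small subsidy around the equilibrium, the benefit split depends on the relative slopes, which at a point are proportional to the elasticities.
Buyer share = εs/(εs + |εd|) = 0.3/(0.3 + 4) = 3/43; seller share = |εd|/(εs + |εd|) = 40/43.
So producers capture 40/43 of the subsidy.

Producer share = 40/43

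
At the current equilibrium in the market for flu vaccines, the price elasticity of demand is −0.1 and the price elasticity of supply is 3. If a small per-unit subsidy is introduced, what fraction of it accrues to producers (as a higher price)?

For a small subsidy around the equilibrium, the benefit split depends on the relative slopes, which at a point are proportional to the elasticities.
Buyer share = εs/(εs + |εd|) = 3/(3 + 0.1) = 30/31; seller share = |εd|/(εs + |εd|) = 1/31.
So producers capture 1/31 of the subsidy.

Producer share = 1/31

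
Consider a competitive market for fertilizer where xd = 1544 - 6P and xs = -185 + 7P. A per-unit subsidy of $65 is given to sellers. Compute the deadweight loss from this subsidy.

Pre-subsidy: 1544 - 6P = -185 + 7P gives P* = 133, x* = 746.
With the subsidy, sellers receive Ps = Pb + 65 for each unit, where Pb is the price buyers pay.
Supply in terms of Pb becomes xs = -185 + 7(Pb + 65) = 270 + 7Pb. Setting this equal to demand: 1544 - 6Pb = 270 + 7Pb, so Pb = 98.
Sellers receive Ps = 98 + 65 = 163; x' = 1544 − 6·98 = 956.
The subsidy expands output by 956 − 746 = 210 past the efficient level; on those units the gap between marginal cost and willingness to pay runs from 0 up to 65.
DWL = ½ × 65 × 210 = 6825.

Deadweight loss = $6825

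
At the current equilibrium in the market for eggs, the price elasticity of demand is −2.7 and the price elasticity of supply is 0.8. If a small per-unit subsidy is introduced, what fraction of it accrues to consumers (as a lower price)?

Consumer share = 8/35

For a small subsidy around the equilibrium, the benefit split depends on the relative slopes, which at a point are proportional to the elasticities.
Buyer share = εs/(εs + |εd|) = 0.8/(0.8 + 2.7) = 8/35; seller share = |εd|/(εs + |εd|) = 27/35.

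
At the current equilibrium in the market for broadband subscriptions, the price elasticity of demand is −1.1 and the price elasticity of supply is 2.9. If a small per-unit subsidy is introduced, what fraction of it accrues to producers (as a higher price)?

For a small subsidy around the equilibrium, the benefit split depends on the relative slopes, which at a point are proportional to the elasticities.
Buyer share = εs/(εs + |εd|) = 2.9/(2.9 + 1.1) = 0.725; seller share = |εd|/(εs + |εd|) = 0.275.
So producers capture 0.275 of the subsidy.

Producer share = 0.275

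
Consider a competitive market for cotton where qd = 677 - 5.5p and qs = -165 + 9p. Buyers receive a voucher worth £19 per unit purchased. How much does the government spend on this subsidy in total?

Pre-subsidy: 677 - 5.5p = -165 + 9p gives p* = 1684/29, q* = 10371/29.
With the rebate, buyers effectively pay pb = ps − 19, where ps is the price sellers receive.
Demand in terms of ps becomes qd = 677 − 5.5(ps − 19) = 781.5 - 5.5ps. Setting this equal to supply: 781.5 - 5.5ps = -165 + 9ps, so ps = 1893/29.
Buyers pay pb = 1893/29 − 19 = 1342/29; q' = -165 + 9·(1893/29) = 12252/29.
Government outlay = subsidy × quantity = 19 × 12252/29 = 232788/29.

Government cost = 232788/29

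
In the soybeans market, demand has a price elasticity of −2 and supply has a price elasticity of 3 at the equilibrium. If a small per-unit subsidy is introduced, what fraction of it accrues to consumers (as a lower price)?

Consumer share = 0.6

For a small subsidy around the equilibrium, the benefit split depends on the relative slopes, which at a point are proportional to the elasticities.
Buyer share = εs/(εs + |εd|) = 3/(3 + 2) = 0.6; seller share = |εd|/(εs + |εd|) = 0.4.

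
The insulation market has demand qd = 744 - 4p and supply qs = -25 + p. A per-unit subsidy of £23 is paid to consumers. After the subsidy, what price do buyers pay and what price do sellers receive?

Pre-subsidy: 744 - 4p = -25 + p gives p* = 153.8, q* = 128.8.
With the rebate, buyers effectively pay pb = ps − 23, where ps is the price sellers receive.
Demand in terms of ps becomes qd = 744 − 4(ps − 23) = 836 - 4ps. Setting this equal to supply: 836 - 4ps = -25 + ps, so ps = 172.2.
Buyers pay pb = 172.2 − 23 = 149.2; q' = -25 + 1·172.2 = 147.2.

Buyers pay £149.2; sellers receive £172.2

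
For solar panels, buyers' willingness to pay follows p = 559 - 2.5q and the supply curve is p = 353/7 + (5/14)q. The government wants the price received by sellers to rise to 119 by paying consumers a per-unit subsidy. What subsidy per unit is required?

Required subsidy s = 40 per unit

At a seller price of 119, quantity supplied is -141.2 + 2.8·119 = 192.
Buyers absorb 192 only when they pay pb = 559 − 2.5·192 = 79.
s = ps − pb = 119 − 79 = 40.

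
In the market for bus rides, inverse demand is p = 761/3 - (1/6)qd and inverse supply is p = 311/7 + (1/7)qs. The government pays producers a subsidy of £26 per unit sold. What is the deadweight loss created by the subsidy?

Deadweight loss = £1092

Pre-subsidy: 761/3 - (1/6)q = 311/7 + (1/7)q gives q* = 676 and p* = 141.
With the subsidy, sellers receive ps = pb + 26 for each unit, where pb is the price buyers pay.
On the curves, pb = 761/3 - (1/6)q and ps = 311/7 + (1/7)q; the wedge ps − pb = 26 gives 311/7 + (1/7)q − (761/3 - (1/6)q) = 26, so q' = 760.
Then pb = 761/3 − (1/6)·760 = 127 and ps = 311/7 + (1/7)·760 = 153.
The subsidy expands output by 760 − 676 = 84 past the efficient level; on those units the gap between marginal cost and willingness to pay runs from 0 up to 26.
DWL = ½ × 26 × 84 = 1092.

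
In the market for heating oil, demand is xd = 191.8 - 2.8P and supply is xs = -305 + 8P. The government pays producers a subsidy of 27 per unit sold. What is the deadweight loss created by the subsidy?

Deadweight loss = 756

Pre-subsidy: 191.8 - 2.8P = -305 + 8P gives P* = 46, x* = 63.
With the subsidy, sellers receive Ps = Pb + 27 for each unit, where Pb is the price buyers pay.
Supply in terms of Pb becomes xs = -305 + 8(Pb + 27) = -89 + 8Pb. Setting this equal to demand: 191.8 - 2.8Pb = -89 + 8Pb, so Pb = 26.
Sellers receive Ps = 26 + 27 = 53; x' = 191.8 − 2.8·26 = 119.
The subsidy expands output by 119 − 63 = 56 past the efficient level; on those units the gap between marginal cost and willingness to pay runs from 0 up to 27.
DWL = ½ × 27 × 56 = 756.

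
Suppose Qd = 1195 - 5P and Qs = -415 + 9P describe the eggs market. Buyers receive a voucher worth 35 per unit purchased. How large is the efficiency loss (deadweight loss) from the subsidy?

Pre-subsidy: 1195 - 5P = -415 + 9P gives P* = 115, Q* = 620.
With the rebate, buyers effectively pay Pb = Ps − 35, where Ps is the price sellers receive.
Demand in terms of Ps becomes Qd = 1195 − 5(Ps − 35) = 1370 - 5Ps. Setting this equal to supply: 1370 - 5Ps = -415 + 9Ps, so Ps = 127.5.
Buyers pay Pb = 127.5 − 35 = 92.5; Q' = -415 + 9·127.5 = 732.5.
The subsidy expands output by 732.5 − 620 = 112.5 past the efficient level; on those units the gap between marginal cost and willingness to pay runs from 0 up to 35.
DWL = ½ × 35 × 112.5 = 1968.75.

Deadweight loss = 1968.75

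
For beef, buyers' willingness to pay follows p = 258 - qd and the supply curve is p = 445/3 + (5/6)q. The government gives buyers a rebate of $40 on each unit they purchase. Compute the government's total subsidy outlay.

Pre-subsidy: 258 - q = 445/3 + (5/6)q gives q* = 658/11 and p* = 2180/11.
With the rebate, buyers effectively pay pb = ps − 40, where ps is the price sellers receive.
On the curves, pb = 258 - q and ps = 445/3 + (5/6)q; the wedge ps − pb = 40 gives 445/3 + (5/6)q − (258 - q) = 40, so q' = 898/11.
Then pb = 258 − 1·(898/11) = 1940/11 and ps = 445/3 + (5/6)·(898/11) = 2380/11.
Government outlay = subsidy × quantity = 40 × 898/11 = 35920/11.

Government cost = 35920/11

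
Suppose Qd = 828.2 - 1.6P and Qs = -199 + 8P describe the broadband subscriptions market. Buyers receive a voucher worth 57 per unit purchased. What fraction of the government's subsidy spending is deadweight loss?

Pre-subsidy: 828.2 - 1.6P = -199 + 8P gives P* = 107, Q* = 657.
With the rebate, buyers effectively pay Pb = Ps − 57, where Ps is the price sellers receive.
Demand in terms of Ps becomes Qd = 828.2 − 1.6(Ps − 57) = 919.4 - 1.6Ps. Setting this equal to supply: 919.4 - 1.6Ps = -199 + 8Ps, so Ps = 116.5.
Buyers pay Pb = 116.5 − 57 = 59.5; Q' = -199 + 8·116.5 = 733.
ΔCS = ½(657 + 733)(107 − 59.5) = 33012.5; ΔPS = ½(657 + 733)(116.5 − 107) = 6602.5.
Government spending = 57 × 733 = 41781.
DWL = ½ × 57 × (733 − 657) = 2166; fraction = 2166 / 41781 = 38/733.

DWL / government spending = 38/733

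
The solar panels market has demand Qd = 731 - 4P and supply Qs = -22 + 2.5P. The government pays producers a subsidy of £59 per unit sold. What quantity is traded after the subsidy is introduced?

Pre-subsidy: 731 - 4P = -22 + 2.5P gives P* = 1506/13, Q* = 3479/13.
With the subsidy, sellers receive Ps = Pb + 59 for each unit, where Pb is the price buyers pay.
Supply in terms of Pb becomes Qs = -22 + 2.5(Pb + 59) = 125.5 + 2.5Pb. Setting this equal to demand: 731 - 4Pb = 125.5 + 2.5Pb, so Pb = 1211/13.
Sellers receive Ps = 1211/13 + 59 = 1978/13; Q' = 731 − 4·(1211/13) = 4659/13.

Q' = 4659/13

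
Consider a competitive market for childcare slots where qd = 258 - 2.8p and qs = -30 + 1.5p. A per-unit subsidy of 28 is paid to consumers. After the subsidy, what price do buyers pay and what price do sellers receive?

Buyers pay 2460/43; sellers receive 3664/43

Pre-subsidy: 258 - 2.8p = -30 + 1.5p gives p* = 2880/43, q* = 3030/43.
With the rebate, buyers effectively pay pb = ps − 28, where ps is the price sellers receive.
Demand in terms of ps becomes qd = 258 − 2.8(ps − 28) = 336.4 - 2.8ps. Setting this equal to supply: 336.4 - 2.8ps = -30 + 1.5ps, so ps = 3664/43.
Buyers pay pb = 3664/43 − 28 = 2460/43; q' = -30 + 1.5·(3664/43) = 4206/43.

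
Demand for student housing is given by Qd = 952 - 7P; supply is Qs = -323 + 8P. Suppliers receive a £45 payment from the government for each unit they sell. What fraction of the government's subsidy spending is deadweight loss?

DWL / government spending = 0.16

Pre-subsidy: 952 - 7P = -323 + 8P gives P* = 85, Q* = 357.
With the subsidy, sellers receive Ps = Pb + 45 for each unit, where Pb is the price buyers pay.
Supply in terms of Pb becomes Qs = -323 + 8(Pb + 45) = 37 + 8Pb. Setting this equal to demand: 952 - 7Pb = 37 + 8Pb, so Pb = 61.
Sellers receive Ps = 61 + 45 = 106; Q' = 952 − 7·61 = 525.
ΔCS = ½(357 + 525)(85 − 61) = 10584; ΔPS = ½(357 + 525)(106 − 85) = 9261.
Government spending = 45 × 525 = 23625.
DWL = ½ × 45 × (525 − 357) = 3780; fraction = 3780 / 23625 = 0.16.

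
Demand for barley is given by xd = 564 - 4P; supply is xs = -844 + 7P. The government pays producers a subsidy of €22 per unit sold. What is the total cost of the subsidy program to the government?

Government cost = €2376

Pre-subsidy: 564 - 4P = -844 + 7P gives P* = 128, x* = 52.
With the subsidy, sellers receive Ps = Pb + 22 for each unit, where Pb is the price buyers pay.
Supply in terms of Pb becomes xs = -844 + 7(Pb + 22) = -690 + 7Pb. Setting this equal to demand: 564 - 4Pb = -690 + 7Pb, so Pb = 114.
Sellers receive Ps = 114 + 22 = 136; x' = 564 − 4·114 = 108.
Government outlay = subsidy × quantity = 22 × 108 = 2376.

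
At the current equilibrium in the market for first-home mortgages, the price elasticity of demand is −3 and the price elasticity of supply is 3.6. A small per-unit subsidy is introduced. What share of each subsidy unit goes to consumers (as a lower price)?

Consumer share = 6/11

For a small subsidy around the equilibrium, the benefit split depends on the relative slopes, which at a point are proportional to the elasticities.
Buyer share = εs/(εs + |εd|) = 3.6/(3.6 + 3) = 6/11; seller share = |εd|/(εs + |εd|) = 5/11.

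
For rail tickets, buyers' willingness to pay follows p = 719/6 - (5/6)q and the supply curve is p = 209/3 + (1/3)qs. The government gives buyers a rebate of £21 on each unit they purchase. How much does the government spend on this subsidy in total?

Pre-subsidy: 719/6 - (5/6)q = 209/3 + (1/3)q gives q* = 43 and p* = 84.
With the rebate, buyers effectively pay pb = ps − 21, where ps is the price sellers receive.
On the curves, pb = 719/6 - (5/6)q and ps = 209/3 + (1/3)q; the wedge ps − pb = 21 gives 209/3 + (1/3)q − (719/6 - (5/6)q) = 21, so q' = 61.
Then pb = 719/6 − (5/6)·61 = 69 and ps = 209/3 + (1/3)·61 = 90.
Government outlay = subsidy × quantity = 21 × 61 = 1281.

Government cost = £1281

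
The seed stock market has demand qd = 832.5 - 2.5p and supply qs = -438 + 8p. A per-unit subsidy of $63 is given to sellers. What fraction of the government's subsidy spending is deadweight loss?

Pre-subsidy: 832.5 - 2.5p = -438 + 8p gives p* = 121, q* = 530.
With the subsidy, sellers receive ps = pb + 63 for each unit, where pb is the price buyers pay.
Supply in terms of pb becomes qs = -438 + 8(pb + 63) = 66 + 8pb. Setting this equal to demand: 832.5 - 2.5pb = 66 + 8pb, so pb = 73.
Sellers receive ps = 73 + 63 = 136; q' = 832.5 − 2.5·73 = 650.
ΔCS = ½(530 + 650)(121 − 73) = 28320; ΔPS = ½(530 + 650)(136 − 121) = 8850.
Government spending = 63 × 650 = 40950.
DWL = ½ × 63 × (650 − 530) = 3780; fraction = 3780 / 40950 = 6/65.

DWL / government spending = 6/65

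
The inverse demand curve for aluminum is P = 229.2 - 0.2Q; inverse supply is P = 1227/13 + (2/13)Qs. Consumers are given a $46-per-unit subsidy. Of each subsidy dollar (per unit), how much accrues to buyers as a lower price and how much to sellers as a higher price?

Pre-subsidy: 229.2 - 0.2Q = 1227/13 + (2/13)Q gives Q* = 381 and P* = 153.
With the rebate, buyers effectively pay Pb = Ps − 46, where Ps is the price sellers receive.
On the curves, Pb = 229.2 - 0.2Q and Ps = 1227/13 + (2/13)Q; the wedge Ps − Pb = 46 gives 1227/13 + (2/13)Q − (229.2 - 0.2Q) = 46, so Q' = 511.
Then Pb = 229.2 − 0.2·511 = 127 and Ps = 1227/13 + (2/13)·511 = 173.
Buyers' price falls by P* − Pb = 153 − 127 = 26; sellers' price rises by Ps − P* = 173 − 153 = 20.

Buyers gain $26 per unit; sellers gain $20 per unit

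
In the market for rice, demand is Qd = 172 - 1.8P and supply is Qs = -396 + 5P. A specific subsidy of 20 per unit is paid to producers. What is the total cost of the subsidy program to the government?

Pre-subsidy: 172 - 1.8P = -396 + 5P gives P* = 1420/17, Q* = 368/17.
With the subsidy, sellers receive Ps = Pb + 20 for each unit, where Pb is the price buyers pay.
Supply in terms of Pb becomes Qs = -396 + 5(Pb + 20) = -296 + 5Pb. Setting this equal to demand: 172 - 1.8Pb = -296 + 5Pb, so Pb = 1170/17.
Sellers receive Ps = 1170/17 + 20 = 1510/17; Q' = 172 − 1.8·(1170/17) = 818/17.
Government outlay = subsidy × quantity = 20 × 818/17 = 16360/17.

Government cost = 16360/17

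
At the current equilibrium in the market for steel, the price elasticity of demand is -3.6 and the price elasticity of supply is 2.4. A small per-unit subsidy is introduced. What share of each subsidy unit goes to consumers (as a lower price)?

For a small subsidy around the equilibrium, the benefit split depends on the relative slopes, which at a point are proportional to the elasticities.
Buyer share = εs/(εs + |εd|) = 2.4/(2.4 + 3.6) = 0.4; seller share = |εd|/(εs + |εd|) = 0.6.

Consumer share = 0.4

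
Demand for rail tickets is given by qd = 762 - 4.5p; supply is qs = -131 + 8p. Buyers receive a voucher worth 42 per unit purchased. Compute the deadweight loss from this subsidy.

Deadweight loss = 2540.16

Pre-subsidy: 762 - 4.5p = -131 + 8p gives p* = 71.44, q* = 440.52.
With the rebate, buyers effectively pay pb = ps − 42, where ps is the price sellers receive.
Demand in terms of ps becomes qd = 762 − 4.5(ps − 42) = 951 - 4.5ps. Setting this equal to supply: 951 - 4.5ps = -131 + 8ps, so ps = 86.56.
Buyers pay pb = 86.56 − 42 = 44.56; q' = -131 + 8·86.56 = 561.48.
The subsidy expands output by 561.48 − 440.52 = 120.96 past the efficient level; on those units the gap between marginal cost and willingness to pay runs from 0 up to 42.
DWL = ½ × 42 × 120.96 = 2540.16.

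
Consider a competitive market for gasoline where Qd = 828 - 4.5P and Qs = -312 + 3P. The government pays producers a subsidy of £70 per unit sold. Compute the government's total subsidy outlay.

Government cost = £18900

Pre-subsidy: 828 - 4.5P = -312 + 3P gives P* = 152, Q* = 144.
With the subsidy, sellers receive Ps = Pb + 70 for each unit, where Pb is the price buyers pay.
Supply in terms of Pb becomes Qs = -312 + 3(Pb + 70) = -102 + 3Pb. Setting this equal to demand: 828 - 4.5Pb = -102 + 3Pb, so Pb = 124.
Sellers receive Ps = 124 + 70 = 194; Q' = 828 − 4.5·124 = 270.
Government outlay = subsidy × quantity = 70 × 270 = 18900.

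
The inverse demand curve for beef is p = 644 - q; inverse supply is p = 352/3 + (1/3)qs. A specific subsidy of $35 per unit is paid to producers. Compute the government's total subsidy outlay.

Government cost = $14743.75

Pre-subsidy: 644 - q = 352/3 + (1/3)q gives q* = 395 and p* = 249.
With the subsidy, sellers receive ps = pb + 35 for each unit, where pb is the price buyers pay.
On the curves, pb = 644 - q and ps = 352/3 + (1/3)q; the wedge ps − pb = 35 gives 352/3 + (1/3)q − (644 - q) = 35, so q' = 421.25.
Then pb = 644 − 1·421.25 = 222.75 and ps = 352/3 + (1/3)·421.25 = 257.75.
Government outlay = subsidy × quantity = 35 × 421.25 = 14743.75.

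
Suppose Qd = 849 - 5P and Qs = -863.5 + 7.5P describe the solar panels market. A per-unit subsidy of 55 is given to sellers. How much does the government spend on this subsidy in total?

Government cost = 18095

Pre-subsidy: 849 - 5P = -863.5 + 7.5P gives P* = 137, Q* = 164.
With the subsidy, sellers receive Ps = Pb + 55 for each unit, where Pb is the price buyers pay.
Supply in terms of Pb becomes Qs = -863.5 + 7.5(Pb + 55) = -451 + 7.5Pb. Setting this equal to demand: 849 - 5Pb = -451 + 7.5Pb, so Pb = 104.
Sellers receive Ps = 104 + 55 = 159; Q' = 849 − 5·104 = 329.
Government outlay = subsidy × quantity = 55 × 329 = 18095.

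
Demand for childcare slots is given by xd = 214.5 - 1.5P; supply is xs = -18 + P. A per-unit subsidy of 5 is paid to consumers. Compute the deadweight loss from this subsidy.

Deadweight loss = 7.5

Pre-subsidy: 214.5 - 1.5P = -18 + P gives P* = 93, x* = 75.
With the rebate, buyers effectively pay Pb = Ps − 5, where Ps is the price sellers receive.
Demand in terms of Ps becomes xd = 214.5 − 1.5(Ps − 5) = 222 - 1.5Ps. Setting this equal to supply: 222 - 1.5Ps = -18 + Ps, so Ps = 96.
Buyers pay Pb = 96 − 5 = 91; x' = -18 + 1·96 = 78.
The subsidy expands output by 78 − 75 = 3 past the efficient level; on those units the gap between marginal cost and willingness to pay runs from 0 up to 5.
DWL = ½ × 5 × 3 = 7.5.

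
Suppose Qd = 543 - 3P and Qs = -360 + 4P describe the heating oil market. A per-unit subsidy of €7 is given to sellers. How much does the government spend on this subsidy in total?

Pre-subsidy: 543 - 3P = -360 + 4P gives P* = 129, Q* = 156.
With the subsidy, sellers receive Ps = Pb + 7 for each unit, where Pb is the price buyers pay.
Supply in terms of Pb becomes Qs = -360 + 4(Pb + 7) = -332 + 4Pb. Setting this equal to demand: 543 - 3Pb = -332 + 4Pb, so Pb = 125.
Sellers receive Ps = 125 + 7 = 132; Q' = 543 − 3·125 = 168.
Government outlay = subsidy × quantity = 7 × 168 = 1176.

Government cost = €1176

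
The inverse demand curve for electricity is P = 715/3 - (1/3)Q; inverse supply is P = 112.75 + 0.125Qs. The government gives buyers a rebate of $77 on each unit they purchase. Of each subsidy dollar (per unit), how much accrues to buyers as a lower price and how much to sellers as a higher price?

Buyers gain $56 per unit; sellers gain $21 per unit

Pre-subsidy: 715/3 - (1/3)Q = 112.75 + 0.125Q gives Q* = 274 and P* = 147.
With the rebate, buyers effectively pay Pb = Ps − 77, where Ps is the price sellers receive.
On the curves, Pb = 715/3 - (1/3)Q and Ps = 112.75 + 0.125Q; the wedge Ps − Pb = 77 gives 112.75 + 0.125Q − (715/3 - (1/3)Q) = 77, so Q' = 442.
Then Pb = 715/3 − (1/3)·442 = 91 and Ps = 112.75 + 0.125·442 = 168.
Buyers' price falls by P* − Pb = 147 − 91 = 56; sellers' price rises by Ps − P* = 168 − 147 = 21.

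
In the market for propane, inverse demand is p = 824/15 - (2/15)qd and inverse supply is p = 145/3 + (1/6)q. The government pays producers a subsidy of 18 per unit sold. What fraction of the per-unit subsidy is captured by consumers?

Consumer share = 4/9

Pre-subsidy: 824/15 - (2/15)q = 145/3 + (1/6)q gives q* = 22 and p* = 52.
With the subsidy, sellers receive ps = pb + 18 for each unit, where pb is the price buyers pay.
On the curves, pb = 824/15 - (2/15)q and ps = 145/3 + (1/6)q; the wedge ps − pb = 18 gives 145/3 + (1/6)q − (824/15 - (2/15)q) = 18, so q' = 82.
Then pb = 824/15 − (2/15)·82 = 44 and ps = 145/3 + (1/6)·82 = 62.
Buyers' price falls by p* − pb = 52 − 44 = 8; sellers' price rises by ps − p* = 62 − 52 = 10.
So consumers capture 8/18 = 4/9 of each unit of subsidy.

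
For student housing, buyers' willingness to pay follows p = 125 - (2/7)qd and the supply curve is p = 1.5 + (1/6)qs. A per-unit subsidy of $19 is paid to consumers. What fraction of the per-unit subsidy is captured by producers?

Pre-subsidy: 125 - (2/7)q = 1.5 + (1/6)q gives q* = 273 and p* = 47.
With the rebate, buyers effectively pay pb = ps − 19, where ps is the price sellers receive.
On the curves, pb = 125 - (2/7)q and ps = 1.5 + (1/6)q; the wedge ps − pb = 19 gives 1.5 + (1/6)q − (125 - (2/7)q) = 19, so q' = 315.
Then pb = 125 − (2/7)·315 = 35 and ps = 1.5 + (1/6)·315 = 54.
Buyers' price falls by p* − pb = 47 − 35 = 12; sellers' price rises by ps − p* = 54 − 47 = 7.
So producers capture 7/19 = 7/19 of each unit of subsidy.

Producer share = 7/19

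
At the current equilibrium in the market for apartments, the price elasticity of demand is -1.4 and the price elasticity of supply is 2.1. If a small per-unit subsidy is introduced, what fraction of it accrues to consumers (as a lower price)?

Consumer share = 0.6

For a small subsidy around the equilibrium, the benefit split depends on the relative slopes, which at a point are proportional to the elasticities.
Buyer share = εs/(εs + |εd|) = 2.1/(2.1 + 1.4) = 0.6; seller share = |εd|/(εs + |εd|) = 0.4.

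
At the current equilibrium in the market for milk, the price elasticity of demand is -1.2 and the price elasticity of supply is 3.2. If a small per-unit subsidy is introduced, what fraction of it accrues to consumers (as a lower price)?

Consumer share = 8/11

For a small subsidy around the equilibrium, the benefit split depends on the relative slopes, which at a point are proportional to the elasticities.
Buyer share = εs/(εs + |εd|) = 3.2/(3.2 + 1.2) = 8/11; seller share = |εd|/(εs + |εd|) = 3/11.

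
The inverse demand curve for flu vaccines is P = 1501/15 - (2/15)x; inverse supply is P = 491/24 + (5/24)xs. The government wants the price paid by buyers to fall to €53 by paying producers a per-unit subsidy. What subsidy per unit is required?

At a buyer price of 53, quantity demanded is 750.5 − 7.5·53 = 353.
Sellers supply 353 only when they receive Ps = 491/24 + (5/24)·353 = 94.
s = Ps − Pb = 94 − 53 = 41.

Required subsidy s = €41 per unit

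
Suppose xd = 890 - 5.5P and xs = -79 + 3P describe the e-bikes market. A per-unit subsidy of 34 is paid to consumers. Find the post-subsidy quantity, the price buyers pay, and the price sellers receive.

Pre-subsidy: 890 - 5.5P = -79 + 3P gives P* = 114, x* = 263.
With the rebate, buyers effectively pay Pb = Ps − 34, where Ps is the price sellers receive.
Demand in terms of Ps becomes xd = 890 − 5.5(Ps − 34) = 1077 - 5.5Ps. Setting this equal to supply: 1077 - 5.5Ps = -79 + 3Ps, so Ps = 136.
Buyers pay Pb = 136 − 34 = 102; x' = -79 + 3·136 = 329.

x' = 329; buyers pay 102; sellers receive 136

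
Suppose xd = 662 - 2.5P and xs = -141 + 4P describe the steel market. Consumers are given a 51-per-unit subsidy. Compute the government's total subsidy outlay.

Government cost = 286161/13

Pre-subsidy: 662 - 2.5P = -141 + 4P gives P* = 1606/13, x* = 4591/13.
With the rebate, buyers effectively pay Pb = Ps − 51, where Ps is the price sellers receive.
Demand in terms of Ps becomes xd = 662 − 2.5(Ps − 51) = 789.5 - 2.5Ps. Setting this equal to supply: 789.5 - 2.5Ps = -141 + 4Ps, so Ps = 1861/13.
Buyers pay Pb = 1861/13 − 51 = 1198/13; x' = -141 + 4·(1861/13) = 5611/13.
Government outlay = subsidy × quantity = 51 × 5611/13 = 286161/13.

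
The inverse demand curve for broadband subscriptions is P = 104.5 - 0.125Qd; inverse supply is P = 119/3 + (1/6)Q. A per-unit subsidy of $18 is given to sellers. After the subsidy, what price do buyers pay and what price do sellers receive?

Pre-subsidy: 104.5 - 0.125Q = 119/3 + (1/6)Q gives Q* = 1556/7 and P* = 537/7.
With the subsidy, sellers receive Ps = Pb + 18 for each unit, where Pb is the price buyers pay.
On the curves, Pb = 104.5 - 0.125Q and Ps = 119/3 + (1/6)Q; the wedge Ps − Pb = 18 gives 119/3 + (1/6)Q − (104.5 - 0.125Q) = 18, so Q' = 284.
Then Pb = 104.5 − 0.125·284 = 69 and Ps = 119/3 + (1/6)·284 = 87.

Buyers pay $69; sellers receive $87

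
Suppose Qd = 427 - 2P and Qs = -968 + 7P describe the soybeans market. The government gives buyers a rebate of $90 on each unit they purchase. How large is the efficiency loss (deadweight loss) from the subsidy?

Deadweight loss = $6300

Pre-subsidy: 427 - 2P = -968 + 7P gives P* = 155, Q* = 117.
With the rebate, buyers effectively pay Pb = Ps − 90, where Ps is the price sellers receive.
Demand in terms of Ps becomes Qd = 427 − 2(Ps − 90) = 607 - 2Ps. Setting this equal to supply: 607 - 2Ps = -968 + 7Ps, so Ps = 175.
Buyers pay Pb = 175 − 90 = 85; Q' = -968 + 7·175 = 257.
The subsidy expands output by 257 − 117 = 140 past the efficient level; on those units the gap between marginal cost and willingness to pay runs from 0 up to 90.
DWL = ½ × 90 × 140 = 6300.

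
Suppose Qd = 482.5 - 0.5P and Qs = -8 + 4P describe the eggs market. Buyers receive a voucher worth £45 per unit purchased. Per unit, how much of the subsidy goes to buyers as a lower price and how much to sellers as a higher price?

Buyers gain £40 per unit; sellers gain £5 per unit

Pre-subsidy: 482.5 - 0.5P = -8 + 4P gives P* = 109, Q* = 428.
With the rebate, buyers effectively pay Pb = Ps − 45, where Ps is the price sellers receive.
Demand in terms of Ps becomes Qd = 482.5 − 0.5(Ps − 45) = 505 - 0.5Ps. Setting this equal to supply: 505 - 0.5Ps = -8 + 4Ps, so Ps = 114.
Buyers pay Pb = 114 − 45 = 69; Q' = -8 + 4·114 = 448.
Buyers' price falls by P* − Pb = 109 − 69 = 40; sellers' price rises by Ps − P* = 114 − 109 = 5.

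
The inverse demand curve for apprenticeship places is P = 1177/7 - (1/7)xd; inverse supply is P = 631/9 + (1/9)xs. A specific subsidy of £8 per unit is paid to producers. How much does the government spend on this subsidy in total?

Government cost = £3340

Pre-subsidy: 1177/7 - (1/7)x = 631/9 + (1/9)x gives x* = 386 and P* = 113.
With the subsidy, sellers receive Ps = Pb + 8 for each unit, where Pb is the price buyers pay.
On the curves, Pb = 1177/7 - (1/7)x and Ps = 631/9 + (1/9)x; the wedge Ps − Pb = 8 gives 631/9 + (1/9)x − (1177/7 - (1/7)x) = 8, so x' = 417.5.
Then Pb = 1177/7 − (1/7)·417.5 = 108.5 and Ps = 631/9 + (1/9)·417.5 = 116.5.
Government outlay = subsidy × quantity = 8 × 417.5 = 3340.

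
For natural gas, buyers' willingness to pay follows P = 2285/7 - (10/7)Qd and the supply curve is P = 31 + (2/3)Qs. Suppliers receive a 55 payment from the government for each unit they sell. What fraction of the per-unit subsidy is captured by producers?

Producer share = 7/22

Pre-subsidy: 2285/7 - (10/7)Q = 31 + (2/3)Q gives Q* = 141 and P* = 125.
With the subsidy, sellers receive Ps = Pb + 55 for each unit, where Pb is the price buyers pay.
On the curves, Pb = 2285/7 - (10/7)Q and Ps = 31 + (2/3)Q; the wedge Ps − Pb = 55 gives 31 + (2/3)Q − (2285/7 - (10/7)Q) = 55, so Q' = 167.25.
Then Pb = 2285/7 − (10/7)·167.25 = 87.5 and Ps = 31 + (2/3)·167.25 = 142.5.
Buyers' price falls by P* − Pb = 125 − 87.5 = 37.5; sellers' price rises by Ps − P* = 142.5 − 125 = 17.5.
So producers capture 17.5/55 = 7/22 of each unit of subsidy.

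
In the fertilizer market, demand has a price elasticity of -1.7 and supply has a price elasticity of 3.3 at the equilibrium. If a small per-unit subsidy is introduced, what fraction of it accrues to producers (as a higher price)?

Producer share = 0.34

For a small subsidy around the equilibrium, the benefit split depends on the relative slopes, which at a point are proportional to the elasticities.
Buyer share = εs/(εs + |εd|) = 3.3/(3.3 + 1.7) = 0.66; seller share = |εd|/(εs + |εd|) = 0.34.
So producers capture 0.34 of the subsidy.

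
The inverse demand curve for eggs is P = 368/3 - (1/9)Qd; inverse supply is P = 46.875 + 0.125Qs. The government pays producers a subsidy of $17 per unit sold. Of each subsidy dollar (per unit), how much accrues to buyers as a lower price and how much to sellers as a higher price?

Buyers gain $8 per unit; sellers gain $9 per unit

Pre-subsidy: 368/3 - (1/9)Q = 46.875 + 0.125Q gives Q* = 321 and P* = 87.
With the subsidy, sellers receive Ps = Pb + 17 for each unit, where Pb is the price buyers pay.
On the curves, Pb = 368/3 - (1/9)Q and Ps = 46.875 + 0.125Q; the wedge Ps − Pb = 17 gives 46.875 + 0.125Q − (368/3 - (1/9)Q) = 17, so Q' = 393.
Then Pb = 368/3 − (1/9)·393 = 79 and Ps = 46.875 + 0.125·393 = 96.
Buyers' price falls by P* − Pb = 87 − 79 = 8; sellers' price rises by Ps − P* = 96 − 87 = 9.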